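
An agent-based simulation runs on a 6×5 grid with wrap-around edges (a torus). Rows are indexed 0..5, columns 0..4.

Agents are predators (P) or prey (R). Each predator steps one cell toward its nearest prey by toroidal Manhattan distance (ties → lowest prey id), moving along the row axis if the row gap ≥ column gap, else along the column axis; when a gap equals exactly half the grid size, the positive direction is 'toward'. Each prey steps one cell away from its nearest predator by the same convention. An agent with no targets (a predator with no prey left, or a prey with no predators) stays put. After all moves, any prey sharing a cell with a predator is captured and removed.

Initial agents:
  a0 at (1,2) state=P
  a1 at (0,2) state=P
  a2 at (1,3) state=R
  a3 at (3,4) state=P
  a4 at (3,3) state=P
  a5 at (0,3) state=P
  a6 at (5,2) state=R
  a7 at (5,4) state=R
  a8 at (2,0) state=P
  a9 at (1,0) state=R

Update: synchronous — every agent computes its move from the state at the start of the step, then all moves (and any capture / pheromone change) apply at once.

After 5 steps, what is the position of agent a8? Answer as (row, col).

(1, 2)

t=1: a0@(1,3):P a1@(5,2):P a2@(1,4):R a3@(4,4):P a4@(2,3):P a5@(1,3):P a6@(4,2):R a7@(0,4):R a8@(1,0):P a9@(0,0):R
t=2: a0@(1,4):P a1@(4,2):P a2@(1,0):R a3@(4,3):P a4@(1,3):P a5@(1,4):P a6@(3,2):R a7@(5,4):R a8@(1,4):P a9@(5,0):R
t=3: a0@(1,0):P a1@(3,2):P a2@(1,1):R a3@(3,3):P a4@(1,4):P a5@(1,0):P a6@(2,2):R a7@(4,4):R a8@(1,0):P a9@(4,0):R
t=4: a0@(1,1):P a1@(2,2):P a2@(1,2):R a3@(2,3):P a4@(1,0):P a5@(1,1):P a6@(1,2):R a7@(5,4):R a8@(1,1):P a9@(3,0):R
t=5: a0@(1,2):P a1@(1,2):P a3@(1,3):P a4@(1,1):P a5@(1,2):P a7@(4,4):R a8@(1,2):P a9@(4,0):R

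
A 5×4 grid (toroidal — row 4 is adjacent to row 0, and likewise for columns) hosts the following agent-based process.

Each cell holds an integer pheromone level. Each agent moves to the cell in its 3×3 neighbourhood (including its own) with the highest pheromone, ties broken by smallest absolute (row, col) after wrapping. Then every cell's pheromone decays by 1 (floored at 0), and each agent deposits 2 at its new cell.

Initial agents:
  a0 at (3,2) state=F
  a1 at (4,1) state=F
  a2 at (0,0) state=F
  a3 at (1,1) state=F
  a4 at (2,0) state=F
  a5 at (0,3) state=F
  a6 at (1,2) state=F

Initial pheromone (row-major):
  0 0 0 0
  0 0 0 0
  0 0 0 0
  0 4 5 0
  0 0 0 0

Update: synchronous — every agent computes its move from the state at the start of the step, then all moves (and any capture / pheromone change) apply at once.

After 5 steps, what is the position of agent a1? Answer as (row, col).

t=1: a0@(3,2) a1@(3,2) a2@(0,0) a3@(0,0) a4@(3,1) a5@(0,0) a6@(0,1) | pheromone: 6 2 0 0 / 0 0 0 0 / 0 0 0 0 / 0 5 8 0 / 0 0 0 0
t=2: a0@(3,2) a1@(3,2) a2@(0,0) a3@(0,0) a4@(3,2) a5@(0,0) a6@(0,0) | pheromone: 13 1 0 0 / 0 0 0 0 / 0 0 0 0 / 0 4 13 0 / 0 0 0 0
t=3: a0@(3,2) a1@(3,2) a2@(0,0) a3@(0,0) a4@(3,2) a5@(0,0) a6@(0,0) | pheromone: 20 0 0 0 / 0 0 0 0 / 0 0 0 0 / 0 3 18 0 / 0 0 0 0
t=4: a0@(3,2) a1@(3,2) a2@(0,0) a3@(0,0) a4@(3,2) a5@(0,0) a6@(0,0) | pheromone: 27 0 0 0 / 0 0 0 0 / 0 0 0 0 / 0 2 23 0 / 0 0 0 0
t=5: a0@(3,2) a1@(3,2) a2@(0,0) a3@(0,0) a4@(3,2) a5@(0,0) a6@(0,0) | pheromone: 34 0 0 0 / 0 0 0 0 / 0 0 0 0 / 0 1 28 0 / 0 0 0 0

(3, 2)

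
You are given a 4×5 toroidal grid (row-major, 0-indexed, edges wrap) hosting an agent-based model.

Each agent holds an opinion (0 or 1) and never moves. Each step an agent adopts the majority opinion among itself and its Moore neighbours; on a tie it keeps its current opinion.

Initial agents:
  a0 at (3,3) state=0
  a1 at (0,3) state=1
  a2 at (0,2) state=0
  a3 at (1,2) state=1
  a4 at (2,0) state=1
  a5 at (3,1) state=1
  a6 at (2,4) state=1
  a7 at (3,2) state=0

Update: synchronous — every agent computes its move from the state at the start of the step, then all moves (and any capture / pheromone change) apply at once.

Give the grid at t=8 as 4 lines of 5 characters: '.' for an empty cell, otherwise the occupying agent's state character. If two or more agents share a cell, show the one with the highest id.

t=1: a0@(3,3):0 a1@(0,3):0 a2@(0,2):0 a3@(1,2):1 a4@(2,0):1 a5@(3,1):1 a6@(2,4):1 a7@(3,2):0
t=2: a0@(3,3):0 a1@(0,3):0 a2@(0,2):0 a3@(1,2):0 a4@(2,0):1 a5@(3,1):1 a6@(2,4):1 a7@(3,2):0
t=3: (unchanged — steady state)

..00.
..0..
1...1
.100.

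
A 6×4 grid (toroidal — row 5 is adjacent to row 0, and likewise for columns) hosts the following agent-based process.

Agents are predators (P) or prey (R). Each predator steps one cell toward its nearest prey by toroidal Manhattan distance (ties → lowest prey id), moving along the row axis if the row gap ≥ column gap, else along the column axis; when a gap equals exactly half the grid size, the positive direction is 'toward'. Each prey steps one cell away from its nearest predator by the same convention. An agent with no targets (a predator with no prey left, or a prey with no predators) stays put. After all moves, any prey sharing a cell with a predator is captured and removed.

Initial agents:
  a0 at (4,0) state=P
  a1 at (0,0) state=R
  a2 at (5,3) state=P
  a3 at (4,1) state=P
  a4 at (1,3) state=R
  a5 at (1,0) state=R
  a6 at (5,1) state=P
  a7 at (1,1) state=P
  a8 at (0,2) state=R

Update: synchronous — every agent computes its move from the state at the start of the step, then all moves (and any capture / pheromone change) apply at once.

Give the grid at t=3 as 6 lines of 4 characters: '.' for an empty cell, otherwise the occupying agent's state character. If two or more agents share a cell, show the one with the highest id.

....
PP..
.P.P
..RR
...R
....

t=1: a0@(5,0):P a2@(0,3):P a3@(5,1):P a4@(2,3):R a5@(1,3):R a6@(0,1):P a7@(1,0):P a8@(1,2):R
t=2: a0@(0,0):P a2@(1,3):P a3@(0,1):P a4@(3,3):R a5@(2,3):R a6@(1,1):P a7@(1,3):P a8@(2,2):R
t=3: a0@(1,0):P a2@(2,3):P a3@(1,1):P a4@(4,3):R a5@(3,3):R a6@(2,1):P a7@(2,3):P a8@(3,2):R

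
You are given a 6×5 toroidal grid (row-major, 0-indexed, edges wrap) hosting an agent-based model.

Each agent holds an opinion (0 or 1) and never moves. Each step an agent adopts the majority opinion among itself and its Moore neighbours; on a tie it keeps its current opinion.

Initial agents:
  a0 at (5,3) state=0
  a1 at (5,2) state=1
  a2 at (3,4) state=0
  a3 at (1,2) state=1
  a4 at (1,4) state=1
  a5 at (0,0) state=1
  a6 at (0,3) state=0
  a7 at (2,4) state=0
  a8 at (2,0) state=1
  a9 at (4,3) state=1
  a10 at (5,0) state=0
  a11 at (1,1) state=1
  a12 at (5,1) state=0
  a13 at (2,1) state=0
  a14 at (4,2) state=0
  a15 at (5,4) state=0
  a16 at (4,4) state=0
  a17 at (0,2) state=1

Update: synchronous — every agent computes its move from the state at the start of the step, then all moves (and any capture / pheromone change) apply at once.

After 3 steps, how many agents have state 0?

t=1: a0@(5,3):0 a1@(5,2):0 a2@(3,4):0 a3@(1,2):1 a4@(1,4):1 a5@(0,0):1 a6@(0,3):1 a7@(2,4):0 a8@(2,0):1 a9@(4,3):0 a10@(5,0):0 a11@(1,1):1 a12@(5,1):0 a13@(2,1):1 a14@(4,2):0 a15@(5,4):0 a16@(4,4):0 a17@(0,2):1
t=2: (unchanged — steady state)

10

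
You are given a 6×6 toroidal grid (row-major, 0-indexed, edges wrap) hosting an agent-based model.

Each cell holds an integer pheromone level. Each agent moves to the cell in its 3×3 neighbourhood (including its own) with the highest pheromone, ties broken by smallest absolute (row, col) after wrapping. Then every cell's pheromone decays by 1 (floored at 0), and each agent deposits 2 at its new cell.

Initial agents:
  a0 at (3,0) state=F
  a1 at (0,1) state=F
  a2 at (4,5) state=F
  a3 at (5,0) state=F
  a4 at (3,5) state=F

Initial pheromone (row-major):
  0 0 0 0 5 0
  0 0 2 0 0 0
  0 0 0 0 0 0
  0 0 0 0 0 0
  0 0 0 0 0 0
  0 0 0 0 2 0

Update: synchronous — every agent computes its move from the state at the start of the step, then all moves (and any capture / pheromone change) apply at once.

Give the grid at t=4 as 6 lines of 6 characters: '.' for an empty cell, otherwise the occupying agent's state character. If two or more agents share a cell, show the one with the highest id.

t=1: a0@(2,0) a1@(1,2) a2@(5,4) a3@(0,0) a4@(2,0) | pheromone: 2 0 0 0 4 0 / 0 0 3 0 0 0 / 4 0 0 0 0 0 / 0 0 0 0 0 0 / 0 0 0 0 0 0 / 0 0 0 0 3 0
t=2: a0@(2,0) a1@(1,2) a2@(0,4) a3@(0,0) a4@(2,0) | pheromone: 3 0 0 0 5 0 / 0 0 4 0 0 0 / 7 0 0 0 0 0 / 0 0 0 0 0 0 / 0 0 0 0 0 0 / 0 0 0 0 2 0
t=3: a0@(2,0) a1@(1,2) a2@(0,4) a3@(0,0) a4@(2,0) | pheromone: 4 0 0 0 6 0 / 0 0 5 0 0 0 / 10 0 0 0 0 0 / 0 0 0 0 0 0 / 0 0 0 0 0 0 / 0 0 0 0 1 0
t=4: a0@(2,0) a1@(1,2) a2@(0,4) a3@(0,0) a4@(2,0) | pheromone: 5 0 0 0 7 0 / 0 0 6 0 0 0 / 13 0 0 0 0 0 / 0 0 0 0 0 0 / 0 0 0 0 0 0 / 0 0 0 0 0 0

F...F.
..F...
F.....
......
......
......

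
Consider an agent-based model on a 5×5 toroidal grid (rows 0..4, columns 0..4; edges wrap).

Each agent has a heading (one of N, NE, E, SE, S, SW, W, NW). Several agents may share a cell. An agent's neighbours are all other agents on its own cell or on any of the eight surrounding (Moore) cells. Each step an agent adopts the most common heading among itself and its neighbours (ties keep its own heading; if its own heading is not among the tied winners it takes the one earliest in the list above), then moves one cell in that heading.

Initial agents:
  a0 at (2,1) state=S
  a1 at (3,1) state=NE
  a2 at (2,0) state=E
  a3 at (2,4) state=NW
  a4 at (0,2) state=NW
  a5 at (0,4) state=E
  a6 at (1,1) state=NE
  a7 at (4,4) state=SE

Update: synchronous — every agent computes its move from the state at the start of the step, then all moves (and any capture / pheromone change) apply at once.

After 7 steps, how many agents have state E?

t=1: a0@(1,2):NE a1@(2,2):NE a2@(1,1):NE a3@(1,3):NW a4@(4,1):NW a5@(0,0):E a6@(0,2):NE a7@(0,0):SE
t=2: a0@(0,3):NE a1@(1,3):NE a2@(0,2):NE a3@(0,4):NE a4@(3,0):NW a5@(0,1):E a6@(4,3):NE a7@(1,1):SE
t=3: a0@(4,4):NE a1@(0,4):NE a2@(4,3):NE a3@(4,0):NE a4@(2,4):NW a5@(0,2):E a6@(3,4):NE a7@(2,2):SE
t=4: a0@(3,0):NE a1@(4,0):NE a2@(3,4):NE a3@(3,1):NE a4@(1,3):NW a5@(0,3):E a6@(2,0):NE a7@(3,3):SE
t=5: a0@(2,1):NE a1@(3,1):NE a2@(2,0):NE a3@(2,2):NE a4@(0,2):NW a5@(0,4):E a6@(1,1):NE a7@(4,4):SE
t=6: a0@(1,2):NE a1@(2,2):NE a2@(1,1):NE a3@(1,3):NE a4@(4,1):NW a5@(0,0):E a6@(0,2):NE a7@(0,0):SE
t=7: a0@(0,3):NE a1@(1,3):NE a2@(0,2):NE a3@(0,4):NE a4@(3,0):NW a5@(0,1):E a6@(4,3):NE a7@(1,1):SE

1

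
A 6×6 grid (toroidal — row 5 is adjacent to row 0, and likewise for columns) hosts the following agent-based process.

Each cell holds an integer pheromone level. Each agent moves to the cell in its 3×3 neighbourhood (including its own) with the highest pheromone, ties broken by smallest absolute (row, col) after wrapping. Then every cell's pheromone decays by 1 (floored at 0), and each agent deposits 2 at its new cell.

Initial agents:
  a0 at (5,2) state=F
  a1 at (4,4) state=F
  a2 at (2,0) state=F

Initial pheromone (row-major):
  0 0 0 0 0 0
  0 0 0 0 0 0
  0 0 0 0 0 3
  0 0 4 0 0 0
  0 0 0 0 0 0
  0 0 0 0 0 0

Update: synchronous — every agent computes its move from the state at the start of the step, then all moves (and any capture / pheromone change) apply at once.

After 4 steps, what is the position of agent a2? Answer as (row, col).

(2, 5)

t=1: a0@(0,1) a1@(3,3) a2@(2,5) | pheromone: 0 2 0 0 0 0 / 0 0 0 0 0 0 / 0 0 0 0 0 4 / 0 0 3 2 0 0 / 0 0 0 0 0 0 / 0 0 0 0 0 0
t=2: a0@(0,1) a1@(3,2) a2@(2,5) | pheromone: 0 3 0 0 0 0 / 0 0 0 0 0 0 / 0 0 0 0 0 5 / 0 0 4 1 0 0 / 0 0 0 0 0 0 / 0 0 0 0 0 0
t=3: a0@(0,1) a1@(3,2) a2@(2,5) | pheromone: 0 4 0 0 0 0 / 0 0 0 0 0 0 / 0 0 0 0 0 6 / 0 0 5 0 0 0 / 0 0 0 0 0 0 / 0 0 0 0 0 0
t=4: a0@(0,1) a1@(3,2) a2@(2,5) | pheromone: 0 5 0 0 0 0 / 0 0 0 0 0 0 / 0 0 0 0 0 7 / 0 0 6 0 0 0 / 0 0 0 0 0 0 / 0 0 0 0 0 0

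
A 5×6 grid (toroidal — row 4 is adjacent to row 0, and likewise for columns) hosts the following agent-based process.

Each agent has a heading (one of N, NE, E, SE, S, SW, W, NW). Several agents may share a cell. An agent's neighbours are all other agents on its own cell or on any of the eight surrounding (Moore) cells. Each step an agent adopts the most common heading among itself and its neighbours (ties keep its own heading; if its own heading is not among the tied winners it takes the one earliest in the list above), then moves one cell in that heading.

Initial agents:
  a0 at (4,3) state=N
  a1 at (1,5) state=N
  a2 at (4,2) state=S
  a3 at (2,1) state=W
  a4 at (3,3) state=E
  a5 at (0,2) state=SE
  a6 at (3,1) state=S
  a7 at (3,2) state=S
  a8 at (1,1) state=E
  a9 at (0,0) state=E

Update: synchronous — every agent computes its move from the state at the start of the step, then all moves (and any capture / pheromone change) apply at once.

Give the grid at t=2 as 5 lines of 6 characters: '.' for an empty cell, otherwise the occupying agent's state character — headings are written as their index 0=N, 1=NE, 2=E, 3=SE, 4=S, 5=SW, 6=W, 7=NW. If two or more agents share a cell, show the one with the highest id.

t=1: a0@(0,3):S a1@(0,5):N a2@(0,2):S a3@(3,1):S a4@(4,3):S a5@(1,3):SE a6@(4,1):S a7@(4,2):S a8@(1,2):E a9@(0,1):E
t=2: a0@(1,3):S a1@(4,5):N a2@(1,2):S a3@(4,1):S a4@(0,3):S a5@(2,3):S a6@(0,1):S a7@(0,2):S a8@(1,3):E a9@(1,1):S

.444..
.442..
...4..
......
.4...0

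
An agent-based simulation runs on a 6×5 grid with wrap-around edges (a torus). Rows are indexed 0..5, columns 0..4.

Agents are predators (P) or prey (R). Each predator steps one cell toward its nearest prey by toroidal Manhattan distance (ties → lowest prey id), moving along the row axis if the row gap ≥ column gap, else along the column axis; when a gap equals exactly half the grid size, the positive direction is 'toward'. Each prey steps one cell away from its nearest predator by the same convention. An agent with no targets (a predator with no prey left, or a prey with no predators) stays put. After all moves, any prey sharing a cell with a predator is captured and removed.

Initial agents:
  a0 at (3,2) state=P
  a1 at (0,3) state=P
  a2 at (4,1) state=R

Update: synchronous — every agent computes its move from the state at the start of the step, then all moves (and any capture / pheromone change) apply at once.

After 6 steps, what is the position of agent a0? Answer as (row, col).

(3, 2)

t=1: a0@(4,2):P a1@(5,3):P a2@(5,1):R
t=2: a0@(5,2):P a1@(5,2):P a2@(0,1):R
t=3: a0@(0,2):P a1@(0,2):P a2@(1,1):R
t=4: a0@(1,2):P a1@(1,2):P a2@(2,1):R
t=5: a0@(2,2):P a1@(2,2):P a2@(3,1):R
t=6: a0@(3,2):P a1@(3,2):P a2@(4,1):R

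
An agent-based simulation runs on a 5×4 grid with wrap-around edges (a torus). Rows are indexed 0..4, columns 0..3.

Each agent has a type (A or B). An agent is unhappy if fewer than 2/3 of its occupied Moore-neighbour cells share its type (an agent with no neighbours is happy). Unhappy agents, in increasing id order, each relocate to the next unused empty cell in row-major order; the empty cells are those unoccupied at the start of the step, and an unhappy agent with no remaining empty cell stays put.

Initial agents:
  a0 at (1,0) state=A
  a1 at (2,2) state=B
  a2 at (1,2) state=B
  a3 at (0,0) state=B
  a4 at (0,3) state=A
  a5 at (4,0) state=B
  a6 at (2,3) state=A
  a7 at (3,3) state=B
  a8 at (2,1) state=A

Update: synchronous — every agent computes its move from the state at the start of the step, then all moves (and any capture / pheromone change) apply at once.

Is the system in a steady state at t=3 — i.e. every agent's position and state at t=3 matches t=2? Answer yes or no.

t=1: a0@(1,0):A a1@(0,1):B a2@(0,2):B a3@(1,1):B a4@(1,3):A a5@(4,0):B a6@(2,0):A a7@(3,3):B a8@(3,0):A
t=2: a0@(0,0):A a1@(0,1):B a2@(0,2):B a3@(0,3):B a4@(1,3):A a5@(4,0):B a6@(1,2):A a7@(2,1):B a8@(2,2):A
t=3: a0@(1,0):A a1@(1,1):B a2@(2,0):B a3@(2,3):B a4@(3,0):A a5@(4,0):B a6@(3,1):A a7@(3,2):B a8@(2,2):A

no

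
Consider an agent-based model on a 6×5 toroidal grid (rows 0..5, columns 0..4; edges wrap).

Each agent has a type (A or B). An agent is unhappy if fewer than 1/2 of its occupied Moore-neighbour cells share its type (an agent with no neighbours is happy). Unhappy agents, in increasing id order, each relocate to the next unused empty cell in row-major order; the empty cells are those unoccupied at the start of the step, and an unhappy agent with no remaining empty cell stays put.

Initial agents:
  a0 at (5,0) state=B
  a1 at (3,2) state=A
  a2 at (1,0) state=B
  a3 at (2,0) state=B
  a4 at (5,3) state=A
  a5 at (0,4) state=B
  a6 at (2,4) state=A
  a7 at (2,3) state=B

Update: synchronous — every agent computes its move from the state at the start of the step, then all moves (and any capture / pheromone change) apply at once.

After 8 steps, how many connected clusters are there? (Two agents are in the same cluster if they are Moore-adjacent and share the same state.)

t=1: a0@(5,0):B a1@(0,0):A a2@(1,0):B a3@(2,0):B a4@(0,1):A a5@(0,4):B a6@(0,2):A a7@(0,3):B
t=2: a0@(1,1):B a1@(1,2):A a2@(1,0):B a3@(2,0):B a4@(0,1):A a5@(0,4):B a6@(0,2):A a7@(0,3):B
t=3: a0@(0,0):B a1@(1,2):A a2@(1,0):B a3@(2,0):B a4@(0,1):A a5@(0,4):B a6@(0,2):A a7@(1,3):B
t=4: a0@(0,0):B a1@(1,2):A a2@(1,0):B a3@(2,0):B a4@(0,1):A a5@(0,4):B a6@(0,2):A a7@(0,3):B
t=5: a0@(0,0):B a1@(1,2):A a2@(1,0):B a3@(2,0):B a4@(0,1):A a5@(0,4):B a6@(0,2):A a7@(1,1):B
t=6: a0@(0,0):B a1@(1,2):A a2@(1,0):B a3@(2,0):B a4@(0,3):A a5@(0,4):B a6@(0,2):A a7@(1,1):B
t=7: (unchanged — steady state)

2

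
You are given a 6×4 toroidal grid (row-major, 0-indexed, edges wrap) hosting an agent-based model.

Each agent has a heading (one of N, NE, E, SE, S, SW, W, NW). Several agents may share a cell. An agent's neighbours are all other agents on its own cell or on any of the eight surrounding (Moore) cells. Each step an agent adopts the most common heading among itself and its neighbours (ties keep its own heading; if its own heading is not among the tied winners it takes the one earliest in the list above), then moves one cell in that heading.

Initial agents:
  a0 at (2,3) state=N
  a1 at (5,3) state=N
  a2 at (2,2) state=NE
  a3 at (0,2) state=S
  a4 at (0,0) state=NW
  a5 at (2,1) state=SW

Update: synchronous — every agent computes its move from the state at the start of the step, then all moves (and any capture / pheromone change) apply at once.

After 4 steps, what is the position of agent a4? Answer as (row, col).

(2, 0)

t=1: a0@(1,3):N a1@(4,3):N a2@(1,3):NE a3@(1,2):S a4@(5,3):NW a5@(3,0):SW
t=2: a0@(0,3):N a1@(3,3):N a2@(0,0):NE a3@(2,2):S a4@(4,2):NW a5@(4,3):SW
t=3: a0@(5,3):N a1@(2,3):N a2@(5,1):NE a3@(3,2):S a4@(3,1):NW a5@(5,2):SW
t=4: a0@(4,3):N a1@(1,3):N a2@(4,2):NE a3@(4,2):S a4@(2,0):NW a5@(0,1):SW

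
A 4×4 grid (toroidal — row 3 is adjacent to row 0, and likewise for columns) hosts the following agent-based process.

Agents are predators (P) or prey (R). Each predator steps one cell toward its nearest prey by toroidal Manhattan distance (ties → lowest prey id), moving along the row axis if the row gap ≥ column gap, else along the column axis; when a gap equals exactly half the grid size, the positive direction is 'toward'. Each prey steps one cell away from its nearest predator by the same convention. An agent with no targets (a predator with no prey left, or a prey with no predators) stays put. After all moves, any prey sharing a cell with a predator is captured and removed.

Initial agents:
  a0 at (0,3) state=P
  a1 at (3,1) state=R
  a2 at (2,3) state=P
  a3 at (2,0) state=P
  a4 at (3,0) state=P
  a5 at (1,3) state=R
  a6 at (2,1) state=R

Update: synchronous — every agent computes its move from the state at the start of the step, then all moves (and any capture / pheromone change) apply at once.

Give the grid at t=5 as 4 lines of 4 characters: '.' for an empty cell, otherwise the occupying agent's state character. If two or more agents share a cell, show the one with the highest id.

t=1: a0@(1,3):P a1@(3,2):R a2@(1,3):P a3@(2,1):P a4@(3,1):P a5@(2,3):R a6@(2,2):R
t=2: a0@(2,3):P a1@(3,3):R a2@(2,3):P a3@(2,2):P a4@(3,2):P a5@(3,3):R
t=3: a0@(3,3):P a1@(0,3):R a2@(3,3):P a3@(3,2):P a4@(3,3):P a5@(0,3):R
t=4: a0@(0,3):P a1@(1,3):R a2@(0,3):P a3@(0,2):P a4@(0,3):P a5@(1,3):R
t=5: a0@(1,3):P a1@(2,3):R a2@(1,3):P a3@(1,2):P a4@(1,3):P a5@(2,3):R

....
..PP
...R
....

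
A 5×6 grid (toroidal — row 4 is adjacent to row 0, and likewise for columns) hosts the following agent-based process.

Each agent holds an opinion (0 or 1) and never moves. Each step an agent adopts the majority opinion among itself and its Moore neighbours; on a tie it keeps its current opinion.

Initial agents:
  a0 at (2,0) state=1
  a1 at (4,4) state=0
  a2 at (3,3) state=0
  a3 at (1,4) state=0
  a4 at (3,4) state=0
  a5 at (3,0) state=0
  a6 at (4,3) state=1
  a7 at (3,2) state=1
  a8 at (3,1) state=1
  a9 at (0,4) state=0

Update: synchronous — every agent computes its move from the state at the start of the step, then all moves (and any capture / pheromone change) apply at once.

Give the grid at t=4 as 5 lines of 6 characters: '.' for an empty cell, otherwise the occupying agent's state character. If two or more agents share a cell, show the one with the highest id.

t=1: a0@(2,0):1 a1@(4,4):0 a2@(3,3):0 a3@(1,4):0 a4@(3,4):0 a5@(3,0):1 a6@(4,3):0 a7@(3,2):1 a8@(3,1):1 a9@(0,4):0
t=2: (unchanged — steady state)

....0.
....0.
1.....
11100.
...00.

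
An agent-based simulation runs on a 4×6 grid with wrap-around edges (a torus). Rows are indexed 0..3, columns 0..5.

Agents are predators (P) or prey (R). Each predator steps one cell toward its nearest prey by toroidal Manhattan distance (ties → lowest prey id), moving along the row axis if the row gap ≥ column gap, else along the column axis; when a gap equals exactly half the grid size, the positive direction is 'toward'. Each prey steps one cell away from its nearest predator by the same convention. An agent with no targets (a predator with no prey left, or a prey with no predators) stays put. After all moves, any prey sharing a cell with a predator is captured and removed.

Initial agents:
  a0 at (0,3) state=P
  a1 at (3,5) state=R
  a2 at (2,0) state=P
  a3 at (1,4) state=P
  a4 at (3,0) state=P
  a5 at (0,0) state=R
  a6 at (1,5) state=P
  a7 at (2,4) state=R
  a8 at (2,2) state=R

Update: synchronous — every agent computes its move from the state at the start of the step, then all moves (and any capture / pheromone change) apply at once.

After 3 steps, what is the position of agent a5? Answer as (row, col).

t=1: a0@(0,4):P a1@(3,4):R a2@(3,0):P a3@(2,4):P a4@(3,5):P a5@(1,0):R a6@(2,5):P a7@(3,4):R a8@(2,3):R
t=2: a0@(3,4):P a1@(2,4):R a2@(3,5):P a3@(3,4):P a4@(3,4):P a5@(0,0):R a6@(3,5):P a7@(2,4):R a8@(2,2):R
t=3: a0@(2,4):P a1@(1,4):R a2@(2,5):P a3@(2,4):P a4@(2,4):P a5@(1,0):R a6@(2,5):P a7@(1,4):R a8@(2,1):R

(1, 0)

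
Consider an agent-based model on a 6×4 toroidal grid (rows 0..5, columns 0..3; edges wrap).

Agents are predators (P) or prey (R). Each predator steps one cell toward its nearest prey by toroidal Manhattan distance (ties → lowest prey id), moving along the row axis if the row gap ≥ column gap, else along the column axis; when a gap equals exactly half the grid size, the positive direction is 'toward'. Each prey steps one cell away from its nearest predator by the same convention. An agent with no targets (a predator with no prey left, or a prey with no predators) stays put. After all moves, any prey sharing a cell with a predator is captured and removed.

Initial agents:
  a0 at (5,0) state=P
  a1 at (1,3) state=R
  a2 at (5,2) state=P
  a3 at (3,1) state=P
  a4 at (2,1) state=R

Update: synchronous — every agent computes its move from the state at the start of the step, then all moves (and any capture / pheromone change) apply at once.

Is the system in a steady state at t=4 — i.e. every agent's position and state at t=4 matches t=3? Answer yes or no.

no

t=1: a0@(0,0):P a1@(2,3):R a2@(0,2):P a3@(2,1):P a4@(1,1):R
t=2: a0@(1,0):P a1@(2,2):R a2@(1,2):P a3@(1,1):P a4@(0,1):R
t=3: a0@(0,0):P a1@(3,2):R a2@(2,2):P a3@(0,1):P a4@(5,1):R
t=4: a0@(5,0):P a1@(4,2):R a2@(3,2):P a3@(5,1):P a4@(4,1):R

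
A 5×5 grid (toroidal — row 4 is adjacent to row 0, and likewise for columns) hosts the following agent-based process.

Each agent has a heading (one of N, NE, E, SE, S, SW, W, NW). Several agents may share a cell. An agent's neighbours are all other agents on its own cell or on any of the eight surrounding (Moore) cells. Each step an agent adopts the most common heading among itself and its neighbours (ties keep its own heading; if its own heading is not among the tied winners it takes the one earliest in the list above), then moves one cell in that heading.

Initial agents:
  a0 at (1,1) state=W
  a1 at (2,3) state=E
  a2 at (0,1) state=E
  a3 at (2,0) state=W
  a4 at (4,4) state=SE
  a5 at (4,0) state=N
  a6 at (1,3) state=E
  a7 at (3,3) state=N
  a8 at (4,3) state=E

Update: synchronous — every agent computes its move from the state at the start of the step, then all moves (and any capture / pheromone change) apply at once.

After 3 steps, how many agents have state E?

t=1: a0@(1,0):W a1@(2,4):E a2@(0,2):E a3@(2,4):W a4@(3,4):N a5@(3,0):N a6@(1,4):E a7@(3,4):E a8@(4,4):E
t=2: a0@(1,4):W a1@(2,0):E a2@(0,3):E a3@(2,0):E a4@(3,0):E a5@(3,1):E a6@(1,0):E a7@(3,0):E a8@(4,0):E
t=3: a0@(1,0):E a1@(2,1):E a2@(0,4):E a3@(2,1):E a4@(3,1):E a5@(3,2):E a6@(1,1):E a7@(3,1):E a8@(4,1):E

9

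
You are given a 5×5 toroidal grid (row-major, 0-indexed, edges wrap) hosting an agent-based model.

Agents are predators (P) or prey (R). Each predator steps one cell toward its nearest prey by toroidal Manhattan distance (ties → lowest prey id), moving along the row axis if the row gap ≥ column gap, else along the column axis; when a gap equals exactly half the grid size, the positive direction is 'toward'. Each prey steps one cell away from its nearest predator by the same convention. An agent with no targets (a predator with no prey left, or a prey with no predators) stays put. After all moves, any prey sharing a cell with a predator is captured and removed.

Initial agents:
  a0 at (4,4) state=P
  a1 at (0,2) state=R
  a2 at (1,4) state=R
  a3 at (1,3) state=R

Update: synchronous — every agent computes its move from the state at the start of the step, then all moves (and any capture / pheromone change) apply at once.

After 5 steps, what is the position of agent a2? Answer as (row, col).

(2, 4)

t=1: a0@(0,4):P a1@(0,1):R a2@(2,4):R a3@(2,3):R
t=2: a0@(0,0):P a1@(0,2):R a2@(3,4):R a3@(3,3):R
t=3: a0@(0,1):P a1@(0,3):R a2@(2,4):R a3@(2,3):R
t=4: a0@(0,2):P a1@(0,4):R a2@(3,4):R a3@(3,3):R
t=5: a0@(0,3):P a1@(0,0):R a2@(2,4):R a3@(2,3):R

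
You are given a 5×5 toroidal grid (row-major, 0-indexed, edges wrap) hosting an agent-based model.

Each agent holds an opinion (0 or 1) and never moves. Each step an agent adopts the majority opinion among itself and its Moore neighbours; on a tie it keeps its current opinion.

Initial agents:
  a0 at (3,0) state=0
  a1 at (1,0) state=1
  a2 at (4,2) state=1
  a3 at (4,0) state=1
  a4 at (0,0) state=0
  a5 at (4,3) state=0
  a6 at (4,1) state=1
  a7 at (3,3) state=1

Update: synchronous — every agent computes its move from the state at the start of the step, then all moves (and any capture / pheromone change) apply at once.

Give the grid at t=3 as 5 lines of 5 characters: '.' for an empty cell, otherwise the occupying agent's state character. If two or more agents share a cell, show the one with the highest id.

t=1: a0@(3,0):1 a1@(1,0):1 a2@(4,2):1 a3@(4,0):1 a4@(0,0):1 a5@(4,3):1 a6@(4,1):1 a7@(3,3):1
t=2: (unchanged — steady state)

1....
1....
.....
1..1.
1111.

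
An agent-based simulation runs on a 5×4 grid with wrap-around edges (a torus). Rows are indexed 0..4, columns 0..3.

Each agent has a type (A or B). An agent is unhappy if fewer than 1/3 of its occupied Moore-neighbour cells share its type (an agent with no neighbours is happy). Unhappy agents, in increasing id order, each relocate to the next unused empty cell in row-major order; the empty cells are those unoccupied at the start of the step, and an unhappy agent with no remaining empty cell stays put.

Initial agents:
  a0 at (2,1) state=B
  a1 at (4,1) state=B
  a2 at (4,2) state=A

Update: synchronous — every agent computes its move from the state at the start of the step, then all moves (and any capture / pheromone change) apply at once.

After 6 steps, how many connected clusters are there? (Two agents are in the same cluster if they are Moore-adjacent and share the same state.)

3

t=1: a0@(2,1):B a1@(0,0):B a2@(0,1):A
t=2: a0@(2,1):B a1@(0,2):B a2@(0,3):A
t=3: a0@(2,1):B a1@(0,0):B a2@(0,1):A
t=4: a0@(2,1):B a1@(0,2):B a2@(0,3):A
t=5: a0@(2,1):B a1@(0,0):B a2@(0,1):A
t=6: a0@(2,1):B a1@(0,2):B a2@(0,3):A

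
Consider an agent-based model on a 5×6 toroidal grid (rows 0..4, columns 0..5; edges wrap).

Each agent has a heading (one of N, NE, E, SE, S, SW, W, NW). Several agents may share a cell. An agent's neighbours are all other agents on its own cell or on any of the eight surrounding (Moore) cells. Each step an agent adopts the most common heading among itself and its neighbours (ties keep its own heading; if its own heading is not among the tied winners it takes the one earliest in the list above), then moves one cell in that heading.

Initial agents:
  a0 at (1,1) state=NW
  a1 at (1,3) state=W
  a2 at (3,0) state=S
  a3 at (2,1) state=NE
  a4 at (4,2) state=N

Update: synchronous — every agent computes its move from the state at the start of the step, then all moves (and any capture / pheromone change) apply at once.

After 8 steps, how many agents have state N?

1

t=1: a0@(0,0):NW a1@(1,2):W a2@(4,0):S a3@(1,2):NE a4@(3,2):N
t=2: a0@(4,5):NW a1@(1,1):W a2@(0,0):S a3@(0,3):NE a4@(2,2):N
t=3: a0@(3,4):NW a1@(1,0):W a2@(1,0):S a3@(4,4):NE a4@(1,2):N
t=4: a0@(2,3):NW a1@(1,5):W a2@(2,0):S a3@(3,5):NE a4@(0,2):N
t=5: a0@(1,2):NW a1@(1,4):W a2@(3,0):S a3@(2,0):NE a4@(4,2):N
t=6: a0@(0,1):NW a1@(1,3):W a2@(4,0):S a3@(1,1):NE a4@(3,2):N
t=7: a0@(4,0):NW a1@(1,2):W a2@(0,0):S a3@(0,2):NE a4@(2,2):N
t=8: a0@(3,5):NW a1@(1,1):W a2@(1,0):S a3@(4,3):NE a4@(1,2):N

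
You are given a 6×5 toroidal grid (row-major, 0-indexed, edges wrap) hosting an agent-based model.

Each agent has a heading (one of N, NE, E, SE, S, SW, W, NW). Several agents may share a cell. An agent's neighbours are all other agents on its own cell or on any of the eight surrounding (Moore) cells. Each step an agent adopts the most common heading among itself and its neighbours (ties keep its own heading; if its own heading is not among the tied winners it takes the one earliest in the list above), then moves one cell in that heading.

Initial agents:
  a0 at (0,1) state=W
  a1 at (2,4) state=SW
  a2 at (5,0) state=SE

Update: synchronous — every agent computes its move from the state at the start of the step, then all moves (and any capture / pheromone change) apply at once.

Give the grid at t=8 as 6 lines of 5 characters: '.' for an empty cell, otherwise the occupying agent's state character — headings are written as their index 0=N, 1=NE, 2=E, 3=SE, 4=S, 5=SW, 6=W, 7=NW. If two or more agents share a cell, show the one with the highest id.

t=1: a0@(0,0):W a1@(3,3):SW a2@(0,1):SE
t=2: a0@(0,4):W a1@(4,2):SW a2@(1,2):SE
t=3: a0@(0,3):W a1@(5,1):SW a2@(2,3):SE
t=4: a0@(0,2):W a1@(0,0):SW a2@(3,4):SE
t=5: a0@(0,1):W a1@(1,4):SW a2@(4,0):SE
t=6: a0@(0,0):W a1@(2,3):SW a2@(5,1):SE
t=7: a0@(0,4):W a1@(3,2):SW a2@(0,2):SE
t=8: a0@(0,3):W a1@(4,1):SW a2@(1,3):SE

...6.
...3.
.....
.....
.5...
.....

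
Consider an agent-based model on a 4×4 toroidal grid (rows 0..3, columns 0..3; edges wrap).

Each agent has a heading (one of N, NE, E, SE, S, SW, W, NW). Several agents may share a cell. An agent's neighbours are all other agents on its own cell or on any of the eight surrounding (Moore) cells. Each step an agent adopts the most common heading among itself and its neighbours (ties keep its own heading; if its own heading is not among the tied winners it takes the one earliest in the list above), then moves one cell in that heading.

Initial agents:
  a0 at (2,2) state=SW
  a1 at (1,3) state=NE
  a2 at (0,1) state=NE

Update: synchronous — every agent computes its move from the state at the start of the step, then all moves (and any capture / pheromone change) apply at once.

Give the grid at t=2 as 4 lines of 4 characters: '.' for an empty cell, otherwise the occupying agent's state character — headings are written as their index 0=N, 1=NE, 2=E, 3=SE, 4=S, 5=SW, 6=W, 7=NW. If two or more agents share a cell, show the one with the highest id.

t=1: a0@(3,1):SW a1@(0,0):NE a2@(3,2):NE
t=2: a0@(2,2):NE a1@(3,1):NE a2@(2,3):NE

....
....
..11
.1..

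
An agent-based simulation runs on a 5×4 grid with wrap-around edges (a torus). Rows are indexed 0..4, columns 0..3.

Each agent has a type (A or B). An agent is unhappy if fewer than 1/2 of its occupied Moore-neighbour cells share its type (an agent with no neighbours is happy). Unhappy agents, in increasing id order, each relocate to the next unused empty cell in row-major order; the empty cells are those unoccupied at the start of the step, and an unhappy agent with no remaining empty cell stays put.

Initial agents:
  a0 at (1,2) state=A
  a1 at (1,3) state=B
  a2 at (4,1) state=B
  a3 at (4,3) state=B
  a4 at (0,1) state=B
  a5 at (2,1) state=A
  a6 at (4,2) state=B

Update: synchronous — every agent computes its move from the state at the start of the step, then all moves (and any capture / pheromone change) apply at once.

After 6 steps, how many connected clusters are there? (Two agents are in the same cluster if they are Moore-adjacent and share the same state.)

3

t=1: a0@(0,0):A a1@(0,2):B a2@(4,1):B a3@(4,3):B a4@(0,1):B a5@(2,1):A a6@(4,2):B
t=2: a0@(0,3):A a1@(0,2):B a2@(4,1):B a3@(4,3):B a4@(0,1):B a5@(2,1):A a6@(4,2):B
t=3: a0@(0,0):A a1@(0,2):B a2@(4,1):B a3@(4,3):B a4@(0,1):B a5@(2,1):A a6@(4,2):B
t=4: a0@(0,3):A a1@(0,2):B a2@(4,1):B a3@(4,3):B a4@(0,1):B a5@(2,1):A a6@(4,2):B
t=5: a0@(0,0):A a1@(0,2):B a2@(4,1):B a3@(4,3):B a4@(0,1):B a5@(2,1):A a6@(4,2):B
t=6: a0@(0,3):A a1@(0,2):B a2@(4,1):B a3@(4,3):B a4@(0,1):B a5@(2,1):A a6@(4,2):B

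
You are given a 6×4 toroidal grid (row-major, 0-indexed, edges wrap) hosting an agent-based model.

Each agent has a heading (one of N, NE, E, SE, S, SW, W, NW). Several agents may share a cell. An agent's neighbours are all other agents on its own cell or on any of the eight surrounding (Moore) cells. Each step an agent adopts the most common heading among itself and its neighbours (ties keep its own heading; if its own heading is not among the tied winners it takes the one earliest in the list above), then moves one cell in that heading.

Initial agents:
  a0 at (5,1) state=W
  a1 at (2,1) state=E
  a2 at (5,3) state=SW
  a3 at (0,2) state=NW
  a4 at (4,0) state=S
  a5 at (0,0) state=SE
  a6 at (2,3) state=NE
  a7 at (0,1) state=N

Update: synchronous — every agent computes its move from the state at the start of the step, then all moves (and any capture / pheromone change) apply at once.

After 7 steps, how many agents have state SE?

1

t=1: a0@(5,0):W a1@(2,2):E a2@(0,2):SW a3@(5,1):NW a4@(5,0):S a5@(1,1):SE a6@(1,0):NE a7@(5,1):N
t=2: a0@(5,3):W a1@(2,3):E a2@(1,1):SW a3@(4,0):NW a4@(0,0):S a5@(2,2):SE a6@(0,1):NE a7@(4,1):N
t=3: a0@(5,2):W a1@(2,0):E a2@(2,0):SW a3@(3,3):NW a4@(1,0):S a5@(3,3):SE a6@(5,2):NE a7@(3,1):N
t=4: a0@(5,1):W a1@(2,1):E a2@(3,3):SW a3@(2,2):NW a4@(2,0):S a5@(4,0):SE a6@(4,3):NE a7@(2,1):N
t=5: a0@(5,0):W a1@(2,2):E a2@(4,2):SW a3@(1,1):NW a4@(3,0):S a5@(5,1):SE a6@(3,0):NE a7@(1,1):N
t=6: a0@(5,3):W a1@(2,3):E a2@(5,1):SW a3@(0,0):NW a4@(4,0):S a5@(0,2):SE a6@(2,1):NE a7@(0,1):N
t=7: a0@(5,2):W a1@(2,0):E a2@(0,0):SW a3@(5,3):NW a4@(5,0):S a5@(1,3):SE a6@(1,2):NE a7@(5,1):N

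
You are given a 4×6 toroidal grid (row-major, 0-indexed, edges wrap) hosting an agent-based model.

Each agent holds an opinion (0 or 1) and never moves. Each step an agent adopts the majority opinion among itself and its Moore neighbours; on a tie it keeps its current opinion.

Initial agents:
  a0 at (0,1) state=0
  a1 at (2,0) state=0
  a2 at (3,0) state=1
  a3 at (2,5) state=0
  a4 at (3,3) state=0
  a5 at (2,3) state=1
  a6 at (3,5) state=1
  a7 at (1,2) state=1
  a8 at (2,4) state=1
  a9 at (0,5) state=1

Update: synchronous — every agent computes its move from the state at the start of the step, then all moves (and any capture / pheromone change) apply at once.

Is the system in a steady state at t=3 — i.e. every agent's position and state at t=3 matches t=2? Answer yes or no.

yes

t=1: a0@(0,1):1 a1@(2,0):0 a2@(3,0):1 a3@(2,5):1 a4@(3,3):1 a5@(2,3):1 a6@(3,5):1 a7@(1,2):1 a8@(2,4):1 a9@(0,5):1
t=2: a0@(0,1):1 a1@(2,0):1 a2@(3,0):1 a3@(2,5):1 a4@(3,3):1 a5@(2,3):1 a6@(3,5):1 a7@(1,2):1 a8@(2,4):1 a9@(0,5):1
t=3: (unchanged — steady state)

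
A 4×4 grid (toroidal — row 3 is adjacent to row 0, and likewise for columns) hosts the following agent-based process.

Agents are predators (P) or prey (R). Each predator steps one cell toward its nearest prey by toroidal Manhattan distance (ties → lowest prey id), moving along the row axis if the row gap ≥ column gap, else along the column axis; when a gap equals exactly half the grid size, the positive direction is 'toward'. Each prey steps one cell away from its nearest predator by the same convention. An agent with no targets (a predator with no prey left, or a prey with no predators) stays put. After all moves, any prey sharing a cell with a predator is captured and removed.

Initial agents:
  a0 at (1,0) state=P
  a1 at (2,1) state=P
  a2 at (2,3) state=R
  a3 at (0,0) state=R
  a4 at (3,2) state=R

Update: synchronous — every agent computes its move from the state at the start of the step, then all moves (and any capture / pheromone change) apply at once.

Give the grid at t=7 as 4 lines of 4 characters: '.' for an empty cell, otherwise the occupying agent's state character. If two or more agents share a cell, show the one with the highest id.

....
RR.R
P.P.
....

t=1: a0@(0,0):P a1@(2,2):P a2@(3,3):R a3@(3,0):R a4@(0,2):R
t=2: a0@(3,0):P a1@(3,2):P a2@(2,3):R a3@(2,0):R a4@(0,1):R
t=3: a0@(2,0):P a1@(2,2):P a2@(1,3):R a3@(1,0):R a4@(1,1):R
t=4: a0@(1,0):P a1@(1,2):P a2@(0,3):R a3@(0,0):R a4@(0,1):R
t=5: a0@(0,0):P a1@(0,2):P a2@(3,3):R a3@(3,0):R a4@(3,1):R
t=6: a0@(3,0):P a1@(3,2):P a2@(2,3):R a3@(2,0):R a4@(2,1):R
t=7: a0@(2,0):P a1@(2,2):P a2@(1,3):R a3@(1,0):R a4@(1,1):R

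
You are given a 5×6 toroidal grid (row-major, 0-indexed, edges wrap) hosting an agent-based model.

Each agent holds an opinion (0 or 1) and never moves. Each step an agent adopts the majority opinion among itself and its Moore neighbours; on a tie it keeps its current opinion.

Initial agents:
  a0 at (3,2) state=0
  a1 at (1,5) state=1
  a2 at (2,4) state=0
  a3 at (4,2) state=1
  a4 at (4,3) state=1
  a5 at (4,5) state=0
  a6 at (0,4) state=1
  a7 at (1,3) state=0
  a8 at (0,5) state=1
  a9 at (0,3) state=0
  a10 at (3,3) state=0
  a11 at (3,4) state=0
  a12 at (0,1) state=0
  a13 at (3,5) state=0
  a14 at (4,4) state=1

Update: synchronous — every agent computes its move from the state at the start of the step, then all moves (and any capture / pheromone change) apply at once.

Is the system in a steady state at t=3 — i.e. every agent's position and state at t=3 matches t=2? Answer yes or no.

no

t=1: a0@(3,2):0 a1@(1,5):1 a2@(2,4):0 a3@(4,2):0 a4@(4,3):1 a5@(4,5):0 a6@(0,4):1 a7@(1,3):0 a8@(0,5):1 a9@(0,3):1 a10@(3,3):0 a11@(3,4):0 a12@(0,1):0 a13@(3,5):0 a14@(4,4):0
t=2: a0@(3,2):0 a1@(1,5):1 a2@(2,4):0 a3@(4,2):0 a4@(4,3):0 a5@(4,5):0 a6@(0,4):1 a7@(1,3):0 a8@(0,5):1 a9@(0,3):1 a10@(3,3):0 a11@(3,4):0 a12@(0,1):0 a13@(3,5):0 a14@(4,4):0
t=3: a0@(3,2):0 a1@(1,5):1 a2@(2,4):0 a3@(4,2):0 a4@(4,3):0 a5@(4,5):0 a6@(0,4):1 a7@(1,3):0 a8@(0,5):1 a9@(0,3):0 a10@(3,3):0 a11@(3,4):0 a12@(0,1):0 a13@(3,5):0 a14@(4,4):0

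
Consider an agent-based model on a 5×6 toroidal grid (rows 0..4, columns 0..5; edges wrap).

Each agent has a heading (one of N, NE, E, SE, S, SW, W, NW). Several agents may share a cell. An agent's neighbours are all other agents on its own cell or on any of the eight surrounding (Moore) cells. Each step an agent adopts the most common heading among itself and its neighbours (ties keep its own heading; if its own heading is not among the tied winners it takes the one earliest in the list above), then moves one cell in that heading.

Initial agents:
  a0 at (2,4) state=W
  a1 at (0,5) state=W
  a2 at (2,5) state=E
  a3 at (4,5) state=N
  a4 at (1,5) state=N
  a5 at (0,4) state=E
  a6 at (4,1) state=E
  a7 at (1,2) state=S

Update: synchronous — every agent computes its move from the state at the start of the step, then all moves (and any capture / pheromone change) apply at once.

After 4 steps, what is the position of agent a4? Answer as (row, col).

(1, 3)

t=1: a0@(2,3):W a1@(4,5):N a2@(2,0):E a3@(3,5):N a4@(1,0):E a5@(4,4):N a6@(4,2):E a7@(2,2):S
t=2: a0@(2,2):W a1@(3,5):N a2@(2,1):E a3@(2,5):N a4@(1,1):E a5@(3,4):N a6@(4,3):E a7@(3,2):S
t=3: a0@(2,3):E a1@(2,5):N a2@(2,2):E a3@(1,5):N a4@(1,2):E a5@(2,4):N a6@(4,4):E a7@(3,3):E
t=4: a0@(2,4):E a1@(1,5):N a2@(2,3):E a3@(0,5):N a4@(1,3):E a5@(1,4):N a6@(4,5):E a7@(3,4):E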